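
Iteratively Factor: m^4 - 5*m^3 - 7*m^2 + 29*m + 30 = (m + 2)*(m^3 - 7*m^2 + 7*m + 15) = (m - 5)*(m + 2)*(m^2 - 2*m - 3) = (m - 5)*(m - 3)*(m + 2)*(m + 1)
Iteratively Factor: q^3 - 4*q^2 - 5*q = (q)*(q^2 - 4*q - 5) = q*(q - 5)*(q + 1)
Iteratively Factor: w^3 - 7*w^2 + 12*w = (w - 3)*(w^2 - 4*w) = w*(w - 3)*(w - 4)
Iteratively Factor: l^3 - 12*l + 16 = (l - 2)*(l^2 + 2*l - 8) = (l - 2)^2*(l + 4)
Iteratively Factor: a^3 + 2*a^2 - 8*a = (a - 2)*(a^2 + 4*a) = (a - 2)*(a + 4)*(a)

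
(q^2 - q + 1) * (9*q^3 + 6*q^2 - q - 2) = 9*q^5 - 3*q^4 + 2*q^3 + 5*q^2 + q - 2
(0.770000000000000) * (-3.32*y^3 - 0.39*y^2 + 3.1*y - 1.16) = -2.5564*y^3 - 0.3003*y^2 + 2.387*y - 0.8932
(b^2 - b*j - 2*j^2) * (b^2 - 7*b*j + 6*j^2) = b^4 - 8*b^3*j + 11*b^2*j^2 + 8*b*j^3 - 12*j^4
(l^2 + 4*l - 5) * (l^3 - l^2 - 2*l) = l^5 + 3*l^4 - 11*l^3 - 3*l^2 + 10*l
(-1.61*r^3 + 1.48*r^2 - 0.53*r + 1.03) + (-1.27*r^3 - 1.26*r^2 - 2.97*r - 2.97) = -2.88*r^3 + 0.22*r^2 - 3.5*r - 1.94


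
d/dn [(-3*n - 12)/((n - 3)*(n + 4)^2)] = 3*(2*n + 1)/((n - 3)^2*(n + 4)^2)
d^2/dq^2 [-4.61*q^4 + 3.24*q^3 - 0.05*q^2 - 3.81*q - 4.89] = -55.32*q^2 + 19.44*q - 0.1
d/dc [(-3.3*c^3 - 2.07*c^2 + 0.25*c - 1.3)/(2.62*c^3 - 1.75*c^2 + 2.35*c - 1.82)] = (11.1984*c^4 - 16.82*c^3 + 23.809*c^2 + 2.9848*c + 2.6)/(6.8644*c^6 - 9.17*c^5 + 15.3765*c^4 - 17.7618*c^3 + 11.8925*c^2 - 8.554*c + 3.3124)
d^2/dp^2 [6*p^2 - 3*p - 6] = 12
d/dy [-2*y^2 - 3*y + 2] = -4*y - 3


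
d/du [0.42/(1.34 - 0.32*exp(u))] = 0.1344*exp(u)/(0.32*exp(u) - 1.34)^2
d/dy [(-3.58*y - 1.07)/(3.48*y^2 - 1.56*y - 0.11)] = (12.4584*y^2 + 7.4472*y - 1.2754)/(12.1104*y^4 - 10.8576*y^3 + 1.668*y^2 + 0.3432*y + 0.0121)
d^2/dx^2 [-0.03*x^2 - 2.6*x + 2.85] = -0.0600000000000000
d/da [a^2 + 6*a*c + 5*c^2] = 2*a + 6*c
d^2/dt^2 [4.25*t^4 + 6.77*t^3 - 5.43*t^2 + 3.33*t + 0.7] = 51.0*t^2 + 40.62*t - 10.86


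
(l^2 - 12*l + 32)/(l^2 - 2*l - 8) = (l - 8)/(l + 2)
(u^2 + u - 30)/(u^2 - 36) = (u - 5)/(u - 6)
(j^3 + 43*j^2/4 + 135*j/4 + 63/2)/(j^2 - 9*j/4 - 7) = (j^2 + 9*j + 18)/(j - 4)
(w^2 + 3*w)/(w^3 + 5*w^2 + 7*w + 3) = w/(w^2 + 2*w + 1)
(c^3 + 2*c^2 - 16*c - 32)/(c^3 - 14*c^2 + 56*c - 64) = (c^2 + 6*c + 8)/(c^2 - 10*c + 16)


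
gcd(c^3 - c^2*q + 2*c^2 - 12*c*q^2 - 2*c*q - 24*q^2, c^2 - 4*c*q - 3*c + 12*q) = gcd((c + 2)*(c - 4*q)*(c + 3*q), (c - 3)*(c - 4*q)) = -c + 4*q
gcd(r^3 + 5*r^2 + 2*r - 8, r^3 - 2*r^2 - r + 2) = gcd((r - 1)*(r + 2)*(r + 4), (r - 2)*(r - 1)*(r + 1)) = r - 1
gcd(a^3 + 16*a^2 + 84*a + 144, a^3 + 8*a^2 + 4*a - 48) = a^2 + 10*a + 24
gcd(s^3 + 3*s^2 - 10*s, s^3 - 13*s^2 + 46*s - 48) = s - 2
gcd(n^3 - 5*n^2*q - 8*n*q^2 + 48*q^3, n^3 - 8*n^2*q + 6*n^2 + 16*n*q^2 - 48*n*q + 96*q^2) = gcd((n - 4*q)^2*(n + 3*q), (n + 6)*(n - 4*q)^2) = n^2 - 8*n*q + 16*q^2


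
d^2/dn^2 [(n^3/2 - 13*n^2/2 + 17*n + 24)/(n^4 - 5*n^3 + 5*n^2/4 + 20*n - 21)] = 8*(8*n^9 - 312*n^8 + 3162*n^7 - 10580*n^6 + 9516*n^5 - 21948*n^4 + 163355*n^3 - 254646*n^2 - 60156*n + 232056)/(64*n^12 - 960*n^11 + 5040*n^10 - 6560*n^9 - 36132*n^8 + 144420*n^7 - 81955*n^6 - 488880*n^5 + 980772*n^4 - 112960*n^3 - 1506960*n^2 + 1693440*n - 592704)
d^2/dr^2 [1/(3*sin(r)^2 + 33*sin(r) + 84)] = (-4*sin(r)^4 - 33*sin(r)^3 - 3*sin(r)^2 + 374*sin(r) + 186)/(3*(sin(r)^2 + 11*sin(r) + 28)^3)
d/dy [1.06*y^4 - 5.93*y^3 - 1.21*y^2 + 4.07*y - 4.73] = 4.24*y^3 - 17.79*y^2 - 2.42*y + 4.07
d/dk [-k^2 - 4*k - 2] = -2*k - 4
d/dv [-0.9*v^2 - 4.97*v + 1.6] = -1.8*v - 4.97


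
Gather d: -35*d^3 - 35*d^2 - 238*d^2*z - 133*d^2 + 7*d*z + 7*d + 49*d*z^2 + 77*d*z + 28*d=-35*d^3 + d^2*(-238*z - 168) + d*(49*z^2 + 84*z + 35)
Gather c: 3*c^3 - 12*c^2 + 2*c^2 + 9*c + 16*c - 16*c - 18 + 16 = 3*c^3 - 10*c^2 + 9*c - 2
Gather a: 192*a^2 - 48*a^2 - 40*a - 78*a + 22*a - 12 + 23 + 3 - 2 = 144*a^2 - 96*a + 12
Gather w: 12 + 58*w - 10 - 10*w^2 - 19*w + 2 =-10*w^2 + 39*w + 4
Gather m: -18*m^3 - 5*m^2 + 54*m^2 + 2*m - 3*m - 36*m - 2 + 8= -18*m^3 + 49*m^2 - 37*m + 6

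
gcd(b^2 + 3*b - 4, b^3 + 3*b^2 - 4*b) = b^2 + 3*b - 4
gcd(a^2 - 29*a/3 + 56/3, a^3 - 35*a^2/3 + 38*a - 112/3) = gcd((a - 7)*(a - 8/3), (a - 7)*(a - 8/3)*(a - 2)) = a^2 - 29*a/3 + 56/3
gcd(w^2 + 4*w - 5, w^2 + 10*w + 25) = w + 5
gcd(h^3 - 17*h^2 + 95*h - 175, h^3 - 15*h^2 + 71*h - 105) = h^2 - 12*h + 35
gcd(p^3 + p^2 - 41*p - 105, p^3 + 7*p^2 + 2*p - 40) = p + 5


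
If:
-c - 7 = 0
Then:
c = -7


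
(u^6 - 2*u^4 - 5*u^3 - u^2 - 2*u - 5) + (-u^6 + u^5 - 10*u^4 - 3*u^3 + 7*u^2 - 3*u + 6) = u^5 - 12*u^4 - 8*u^3 + 6*u^2 - 5*u + 1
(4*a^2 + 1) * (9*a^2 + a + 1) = 36*a^4 + 4*a^3 + 13*a^2 + a + 1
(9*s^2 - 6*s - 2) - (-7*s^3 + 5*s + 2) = 7*s^3 + 9*s^2 - 11*s - 4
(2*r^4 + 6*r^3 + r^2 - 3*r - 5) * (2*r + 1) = 4*r^5 + 14*r^4 + 8*r^3 - 5*r^2 - 13*r - 5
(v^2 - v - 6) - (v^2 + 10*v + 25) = -11*v - 31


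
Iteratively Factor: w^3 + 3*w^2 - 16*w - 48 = (w - 4)*(w^2 + 7*w + 12) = (w - 4)*(w + 4)*(w + 3)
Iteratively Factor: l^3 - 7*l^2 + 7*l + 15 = (l - 5)*(l^2 - 2*l - 3) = (l - 5)*(l - 3)*(l + 1)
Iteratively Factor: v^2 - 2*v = (v - 2)*(v)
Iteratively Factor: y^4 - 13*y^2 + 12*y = (y)*(y^3 - 13*y + 12) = y*(y - 3)*(y^2 + 3*y - 4) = y*(y - 3)*(y + 4)*(y - 1)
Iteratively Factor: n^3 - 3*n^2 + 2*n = (n - 2)*(n^2 - n) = n*(n - 2)*(n - 1)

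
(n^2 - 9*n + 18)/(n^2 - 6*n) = (n - 3)/n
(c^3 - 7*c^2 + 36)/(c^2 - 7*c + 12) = (c^2 - 4*c - 12)/(c - 4)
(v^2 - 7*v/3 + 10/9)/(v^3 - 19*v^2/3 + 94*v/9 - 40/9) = 1/(v - 4)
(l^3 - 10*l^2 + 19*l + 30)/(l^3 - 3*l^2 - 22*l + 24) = (l^2 - 4*l - 5)/(l^2 + 3*l - 4)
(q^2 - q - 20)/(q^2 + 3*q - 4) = (q - 5)/(q - 1)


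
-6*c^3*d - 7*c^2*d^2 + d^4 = d*(-3*c + d)*(c + d)*(2*c + d)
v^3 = v^3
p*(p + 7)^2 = p^3 + 14*p^2 + 49*p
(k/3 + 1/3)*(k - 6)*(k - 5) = k^3/3 - 10*k^2/3 + 19*k/3 + 10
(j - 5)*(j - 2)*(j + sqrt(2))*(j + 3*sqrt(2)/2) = j^4 - 7*j^3 + 5*sqrt(2)*j^3/2 - 35*sqrt(2)*j^2/2 + 13*j^2 - 21*j + 25*sqrt(2)*j + 30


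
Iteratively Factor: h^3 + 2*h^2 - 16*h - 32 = (h - 4)*(h^2 + 6*h + 8) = (h - 4)*(h + 2)*(h + 4)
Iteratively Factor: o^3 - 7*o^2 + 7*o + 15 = (o + 1)*(o^2 - 8*o + 15) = (o - 3)*(o + 1)*(o - 5)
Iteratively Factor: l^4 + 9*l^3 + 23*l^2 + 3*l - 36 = (l + 4)*(l^3 + 5*l^2 + 3*l - 9) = (l + 3)*(l + 4)*(l^2 + 2*l - 3) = (l + 3)^2*(l + 4)*(l - 1)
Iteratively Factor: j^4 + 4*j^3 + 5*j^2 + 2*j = (j + 2)*(j^3 + 2*j^2 + j) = (j + 1)*(j + 2)*(j^2 + j) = j*(j + 1)*(j + 2)*(j + 1)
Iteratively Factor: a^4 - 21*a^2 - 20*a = (a)*(a^3 - 21*a - 20) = a*(a - 5)*(a^2 + 5*a + 4) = a*(a - 5)*(a + 1)*(a + 4)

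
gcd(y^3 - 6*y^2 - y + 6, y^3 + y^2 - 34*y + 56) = 1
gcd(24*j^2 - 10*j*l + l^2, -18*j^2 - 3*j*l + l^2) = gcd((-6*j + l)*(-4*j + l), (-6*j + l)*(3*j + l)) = 6*j - l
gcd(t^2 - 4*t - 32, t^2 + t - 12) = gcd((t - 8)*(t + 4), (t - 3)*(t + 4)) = t + 4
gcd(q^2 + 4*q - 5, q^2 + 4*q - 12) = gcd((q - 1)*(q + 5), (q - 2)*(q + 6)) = 1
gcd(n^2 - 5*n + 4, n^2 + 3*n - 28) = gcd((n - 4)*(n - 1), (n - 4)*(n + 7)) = n - 4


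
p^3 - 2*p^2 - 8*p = p*(p - 4)*(p + 2)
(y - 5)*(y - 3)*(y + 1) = y^3 - 7*y^2 + 7*y + 15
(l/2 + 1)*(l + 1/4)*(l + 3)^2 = l^4/2 + 33*l^3/8 + 23*l^2/2 + 93*l/8 + 9/4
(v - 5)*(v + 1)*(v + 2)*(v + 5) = v^4 + 3*v^3 - 23*v^2 - 75*v - 50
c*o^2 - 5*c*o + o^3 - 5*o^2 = o*(c + o)*(o - 5)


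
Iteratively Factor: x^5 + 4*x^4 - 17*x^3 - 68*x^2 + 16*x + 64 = (x + 1)*(x^4 + 3*x^3 - 20*x^2 - 48*x + 64) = (x - 4)*(x + 1)*(x^3 + 7*x^2 + 8*x - 16) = (x - 4)*(x + 1)*(x + 4)*(x^2 + 3*x - 4) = (x - 4)*(x + 1)*(x + 4)^2*(x - 1)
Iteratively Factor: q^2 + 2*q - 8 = (q - 2)*(q + 4)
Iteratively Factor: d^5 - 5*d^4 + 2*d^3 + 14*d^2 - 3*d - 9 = (d + 1)*(d^4 - 6*d^3 + 8*d^2 + 6*d - 9) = (d - 3)*(d + 1)*(d^3 - 3*d^2 - d + 3) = (d - 3)^2*(d + 1)*(d^2 - 1) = (d - 3)^2*(d - 1)*(d + 1)*(d + 1)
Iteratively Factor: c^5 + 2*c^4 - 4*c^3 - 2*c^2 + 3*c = (c + 3)*(c^4 - c^3 - c^2 + c) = (c + 1)*(c + 3)*(c^3 - 2*c^2 + c) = (c - 1)*(c + 1)*(c + 3)*(c^2 - c) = c*(c - 1)*(c + 1)*(c + 3)*(c - 1)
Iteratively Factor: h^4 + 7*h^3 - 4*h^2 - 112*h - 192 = (h + 4)*(h^3 + 3*h^2 - 16*h - 48) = (h + 3)*(h + 4)*(h^2 - 16) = (h - 4)*(h + 3)*(h + 4)*(h + 4)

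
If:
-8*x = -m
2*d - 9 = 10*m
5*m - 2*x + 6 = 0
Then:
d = -69/38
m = -24/19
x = -3/19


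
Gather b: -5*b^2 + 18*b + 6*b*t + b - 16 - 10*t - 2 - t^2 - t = -5*b^2 + b*(6*t + 19) - t^2 - 11*t - 18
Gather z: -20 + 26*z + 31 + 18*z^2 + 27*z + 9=18*z^2 + 53*z + 20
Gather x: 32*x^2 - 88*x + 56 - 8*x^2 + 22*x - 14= 24*x^2 - 66*x + 42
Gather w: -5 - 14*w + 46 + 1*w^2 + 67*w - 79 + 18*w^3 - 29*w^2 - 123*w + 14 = 18*w^3 - 28*w^2 - 70*w - 24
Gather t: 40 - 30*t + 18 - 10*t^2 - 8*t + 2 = -10*t^2 - 38*t + 60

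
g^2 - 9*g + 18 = (g - 6)*(g - 3)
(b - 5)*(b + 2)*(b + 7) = b^3 + 4*b^2 - 31*b - 70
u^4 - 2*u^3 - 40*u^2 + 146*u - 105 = (u - 5)*(u - 3)*(u - 1)*(u + 7)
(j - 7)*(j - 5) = j^2 - 12*j + 35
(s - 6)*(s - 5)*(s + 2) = s^3 - 9*s^2 + 8*s + 60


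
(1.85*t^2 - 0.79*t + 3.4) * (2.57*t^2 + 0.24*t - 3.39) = 4.7545*t^4 - 1.5863*t^3 + 2.2769*t^2 + 3.4941*t - 11.526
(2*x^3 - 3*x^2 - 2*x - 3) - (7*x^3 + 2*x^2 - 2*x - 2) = -5*x^3 - 5*x^2 - 1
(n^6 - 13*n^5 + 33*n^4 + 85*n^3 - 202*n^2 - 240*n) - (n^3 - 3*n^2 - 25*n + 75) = n^6 - 13*n^5 + 33*n^4 + 84*n^3 - 199*n^2 - 215*n - 75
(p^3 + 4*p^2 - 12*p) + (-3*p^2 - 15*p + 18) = p^3 + p^2 - 27*p + 18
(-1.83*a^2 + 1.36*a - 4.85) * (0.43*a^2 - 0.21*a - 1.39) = -0.7869*a^4 + 0.9691*a^3 + 0.1726*a^2 - 0.8719*a + 6.7415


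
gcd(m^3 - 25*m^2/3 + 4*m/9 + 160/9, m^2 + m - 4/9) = m + 4/3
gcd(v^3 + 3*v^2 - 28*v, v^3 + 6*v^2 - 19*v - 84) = v^2 + 3*v - 28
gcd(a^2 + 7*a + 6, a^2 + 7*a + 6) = a^2 + 7*a + 6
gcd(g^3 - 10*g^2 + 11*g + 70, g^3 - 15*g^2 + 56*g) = g - 7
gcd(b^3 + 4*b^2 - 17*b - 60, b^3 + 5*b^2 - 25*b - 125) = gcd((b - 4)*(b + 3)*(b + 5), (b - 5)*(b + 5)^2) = b + 5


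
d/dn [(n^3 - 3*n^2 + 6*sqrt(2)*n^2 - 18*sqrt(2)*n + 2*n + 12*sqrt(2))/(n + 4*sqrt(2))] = (2*n^3 - 3*n^2 + 18*sqrt(2)*n^2 - 24*sqrt(2)*n + 96*n - 144 - 4*sqrt(2))/(n^2 + 8*sqrt(2)*n + 32)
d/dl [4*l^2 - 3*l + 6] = 8*l - 3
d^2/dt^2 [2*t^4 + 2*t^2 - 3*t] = 24*t^2 + 4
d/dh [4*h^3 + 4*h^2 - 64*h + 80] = 12*h^2 + 8*h - 64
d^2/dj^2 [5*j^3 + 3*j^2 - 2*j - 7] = 30*j + 6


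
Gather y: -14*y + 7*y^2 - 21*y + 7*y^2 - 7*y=14*y^2 - 42*y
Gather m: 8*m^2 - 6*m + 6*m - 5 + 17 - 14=8*m^2 - 2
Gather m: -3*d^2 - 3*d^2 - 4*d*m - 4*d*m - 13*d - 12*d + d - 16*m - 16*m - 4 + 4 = -6*d^2 - 24*d + m*(-8*d - 32)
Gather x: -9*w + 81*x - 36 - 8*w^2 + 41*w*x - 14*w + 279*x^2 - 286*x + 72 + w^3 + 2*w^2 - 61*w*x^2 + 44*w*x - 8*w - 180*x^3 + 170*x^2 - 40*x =w^3 - 6*w^2 - 31*w - 180*x^3 + x^2*(449 - 61*w) + x*(85*w - 245) + 36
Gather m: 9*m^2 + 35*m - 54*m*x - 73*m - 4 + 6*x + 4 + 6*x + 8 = 9*m^2 + m*(-54*x - 38) + 12*x + 8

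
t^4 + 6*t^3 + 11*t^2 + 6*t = t*(t + 1)*(t + 2)*(t + 3)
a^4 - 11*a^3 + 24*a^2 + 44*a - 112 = (a - 7)*(a - 4)*(a - 2)*(a + 2)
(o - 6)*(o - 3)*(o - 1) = o^3 - 10*o^2 + 27*o - 18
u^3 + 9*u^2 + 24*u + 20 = (u + 2)^2*(u + 5)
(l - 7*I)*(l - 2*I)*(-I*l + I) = -I*l^3 - 9*l^2 + I*l^2 + 9*l + 14*I*l - 14*I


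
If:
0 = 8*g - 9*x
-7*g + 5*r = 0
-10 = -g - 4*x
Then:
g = 90/41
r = 126/41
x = 80/41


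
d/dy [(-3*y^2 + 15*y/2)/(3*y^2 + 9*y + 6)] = (-11*y^2 - 8*y + 10)/(2*(y^4 + 6*y^3 + 13*y^2 + 12*y + 4))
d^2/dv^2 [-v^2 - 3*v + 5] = -2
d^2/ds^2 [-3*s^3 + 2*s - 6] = -18*s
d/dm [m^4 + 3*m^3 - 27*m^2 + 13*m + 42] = 4*m^3 + 9*m^2 - 54*m + 13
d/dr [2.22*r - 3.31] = 2.22000000000000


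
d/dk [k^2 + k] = 2*k + 1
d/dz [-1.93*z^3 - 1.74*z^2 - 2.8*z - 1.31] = -5.79*z^2 - 3.48*z - 2.8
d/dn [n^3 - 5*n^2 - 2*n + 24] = 3*n^2 - 10*n - 2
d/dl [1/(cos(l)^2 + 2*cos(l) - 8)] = 2*(cos(l) + 1)*sin(l)/(cos(l)^2 + 2*cos(l) - 8)^2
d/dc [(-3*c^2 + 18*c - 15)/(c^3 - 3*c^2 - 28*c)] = 3*(c^4 - 12*c^3 + 61*c^2 - 30*c - 140)/(c^2*(c^4 - 6*c^3 - 47*c^2 + 168*c + 784))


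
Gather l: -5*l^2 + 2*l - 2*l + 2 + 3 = 5 - 5*l^2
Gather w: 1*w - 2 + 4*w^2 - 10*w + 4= 4*w^2 - 9*w + 2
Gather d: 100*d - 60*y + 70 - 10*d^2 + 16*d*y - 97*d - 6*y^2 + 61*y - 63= -10*d^2 + d*(16*y + 3) - 6*y^2 + y + 7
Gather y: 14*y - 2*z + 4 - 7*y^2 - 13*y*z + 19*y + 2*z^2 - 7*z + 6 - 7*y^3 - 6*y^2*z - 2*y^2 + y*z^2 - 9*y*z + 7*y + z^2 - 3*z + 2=-7*y^3 + y^2*(-6*z - 9) + y*(z^2 - 22*z + 40) + 3*z^2 - 12*z + 12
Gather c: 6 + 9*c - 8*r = 9*c - 8*r + 6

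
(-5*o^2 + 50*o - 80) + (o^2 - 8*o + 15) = -4*o^2 + 42*o - 65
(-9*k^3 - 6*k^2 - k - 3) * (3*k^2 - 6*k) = -27*k^5 + 36*k^4 + 33*k^3 - 3*k^2 + 18*k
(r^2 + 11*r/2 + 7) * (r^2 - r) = r^4 + 9*r^3/2 + 3*r^2/2 - 7*r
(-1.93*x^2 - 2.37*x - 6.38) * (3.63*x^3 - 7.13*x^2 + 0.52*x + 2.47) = -7.0059*x^5 + 5.1578*x^4 - 7.2649*x^3 + 39.4899*x^2 - 9.1715*x - 15.7586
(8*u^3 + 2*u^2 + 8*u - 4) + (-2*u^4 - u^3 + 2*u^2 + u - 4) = -2*u^4 + 7*u^3 + 4*u^2 + 9*u - 8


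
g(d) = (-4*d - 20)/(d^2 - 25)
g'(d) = -2*d*(-4*d - 20)/(d^2 - 25)^2 - 4/(d^2 - 25) = 4/(d^2 - 10*d + 25)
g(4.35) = 6.15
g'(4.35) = 9.47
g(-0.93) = 0.67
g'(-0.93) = 0.11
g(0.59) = 0.91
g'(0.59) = 0.21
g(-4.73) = 0.41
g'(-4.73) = 0.04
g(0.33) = 0.86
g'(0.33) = 0.18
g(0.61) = 0.91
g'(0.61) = 0.21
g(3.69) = 3.05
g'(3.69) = 2.33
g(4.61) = 10.26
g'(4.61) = 26.30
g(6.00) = -4.00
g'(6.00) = 4.00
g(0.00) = 0.80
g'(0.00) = 0.16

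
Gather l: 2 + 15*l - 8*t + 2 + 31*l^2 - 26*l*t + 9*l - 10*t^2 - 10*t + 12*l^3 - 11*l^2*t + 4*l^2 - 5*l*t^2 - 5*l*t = 12*l^3 + l^2*(35 - 11*t) + l*(-5*t^2 - 31*t + 24) - 10*t^2 - 18*t + 4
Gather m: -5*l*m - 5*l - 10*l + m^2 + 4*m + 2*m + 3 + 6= -15*l + m^2 + m*(6 - 5*l) + 9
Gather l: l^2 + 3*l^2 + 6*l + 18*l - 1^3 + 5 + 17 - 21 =4*l^2 + 24*l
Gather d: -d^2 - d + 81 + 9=-d^2 - d + 90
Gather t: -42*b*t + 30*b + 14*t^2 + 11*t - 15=30*b + 14*t^2 + t*(11 - 42*b) - 15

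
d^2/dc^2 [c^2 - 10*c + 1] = 2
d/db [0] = 0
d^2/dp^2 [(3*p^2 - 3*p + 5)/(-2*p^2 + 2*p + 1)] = 78*(-2*p^2 + 2*p - 1)/(8*p^6 - 24*p^5 + 12*p^4 + 16*p^3 - 6*p^2 - 6*p - 1)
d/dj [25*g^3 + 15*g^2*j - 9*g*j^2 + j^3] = 15*g^2 - 18*g*j + 3*j^2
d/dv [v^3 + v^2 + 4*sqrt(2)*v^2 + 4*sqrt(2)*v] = 3*v^2 + 2*v + 8*sqrt(2)*v + 4*sqrt(2)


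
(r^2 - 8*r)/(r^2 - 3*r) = (r - 8)/(r - 3)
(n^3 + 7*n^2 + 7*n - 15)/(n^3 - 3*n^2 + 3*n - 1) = (n^2 + 8*n + 15)/(n^2 - 2*n + 1)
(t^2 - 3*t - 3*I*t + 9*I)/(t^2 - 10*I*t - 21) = (t - 3)/(t - 7*I)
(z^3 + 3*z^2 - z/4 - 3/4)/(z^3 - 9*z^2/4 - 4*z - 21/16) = 4*(2*z^2 + 5*z - 3)/(8*z^2 - 22*z - 21)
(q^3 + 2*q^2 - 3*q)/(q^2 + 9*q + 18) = q*(q - 1)/(q + 6)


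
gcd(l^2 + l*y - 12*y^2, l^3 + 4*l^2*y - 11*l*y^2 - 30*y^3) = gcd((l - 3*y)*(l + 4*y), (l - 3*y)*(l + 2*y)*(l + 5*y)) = -l + 3*y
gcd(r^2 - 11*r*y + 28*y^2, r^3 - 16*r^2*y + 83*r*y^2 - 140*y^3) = r^2 - 11*r*y + 28*y^2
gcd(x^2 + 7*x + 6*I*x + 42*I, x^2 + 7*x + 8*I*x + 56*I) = x + 7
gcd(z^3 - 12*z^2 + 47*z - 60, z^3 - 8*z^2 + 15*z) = z^2 - 8*z + 15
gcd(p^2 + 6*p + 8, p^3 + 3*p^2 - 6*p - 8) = p + 4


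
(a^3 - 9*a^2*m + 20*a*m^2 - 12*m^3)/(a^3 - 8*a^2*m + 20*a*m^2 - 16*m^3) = (a^2 - 7*a*m + 6*m^2)/(a^2 - 6*a*m + 8*m^2)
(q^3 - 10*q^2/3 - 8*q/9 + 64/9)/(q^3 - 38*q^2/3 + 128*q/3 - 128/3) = (q + 4/3)/(q - 8)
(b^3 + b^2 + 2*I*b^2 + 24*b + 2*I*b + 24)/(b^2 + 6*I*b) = b + 1 - 4*I - 4*I/b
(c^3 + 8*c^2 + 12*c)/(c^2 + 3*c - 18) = c*(c + 2)/(c - 3)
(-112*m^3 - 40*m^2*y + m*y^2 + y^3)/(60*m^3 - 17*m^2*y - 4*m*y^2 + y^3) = (-28*m^2 - 3*m*y + y^2)/(15*m^2 - 8*m*y + y^2)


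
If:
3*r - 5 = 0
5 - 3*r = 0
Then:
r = 5/3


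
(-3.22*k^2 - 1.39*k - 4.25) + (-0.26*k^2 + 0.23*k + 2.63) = -3.48*k^2 - 1.16*k - 1.62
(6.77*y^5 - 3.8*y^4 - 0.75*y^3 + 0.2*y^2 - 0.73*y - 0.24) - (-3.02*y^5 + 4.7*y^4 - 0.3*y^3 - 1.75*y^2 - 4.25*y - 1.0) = 9.79*y^5 - 8.5*y^4 - 0.45*y^3 + 1.95*y^2 + 3.52*y + 0.76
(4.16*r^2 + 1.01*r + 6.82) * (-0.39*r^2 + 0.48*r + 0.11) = -1.6224*r^4 + 1.6029*r^3 - 1.7174*r^2 + 3.3847*r + 0.7502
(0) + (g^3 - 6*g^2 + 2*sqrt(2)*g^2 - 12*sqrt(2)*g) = g^3 - 6*g^2 + 2*sqrt(2)*g^2 - 12*sqrt(2)*g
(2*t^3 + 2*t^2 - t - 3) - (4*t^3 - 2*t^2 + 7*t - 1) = -2*t^3 + 4*t^2 - 8*t - 2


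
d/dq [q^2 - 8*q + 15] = 2*q - 8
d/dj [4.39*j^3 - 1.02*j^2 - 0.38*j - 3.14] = 13.17*j^2 - 2.04*j - 0.38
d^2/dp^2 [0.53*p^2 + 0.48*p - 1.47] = 1.06000000000000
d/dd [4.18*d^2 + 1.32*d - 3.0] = 8.36*d + 1.32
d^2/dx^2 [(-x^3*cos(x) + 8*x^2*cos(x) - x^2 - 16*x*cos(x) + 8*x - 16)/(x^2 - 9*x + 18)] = (x^7*cos(x) + 2*x^6*sin(x) - 26*x^6*cos(x) - 54*x^5*sin(x) + 277*x^5*cos(x) + 580*x^4*sin(x) - 1548*x^4*cos(x) - 3204*x^3*sin(x) + 4774*x^3*cos(x) - 2*x^3 + 9720*x^2*sin(x) - 7668*x^2*cos(x) + 12*x^2 - 15552*x*sin(x) + 4968*x*cos(x) + 10368*sin(x) - 72)/(x^6 - 27*x^5 + 297*x^4 - 1701*x^3 + 5346*x^2 - 8748*x + 5832)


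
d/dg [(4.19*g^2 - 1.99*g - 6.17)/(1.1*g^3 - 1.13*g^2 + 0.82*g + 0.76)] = (-4.609*g^4 + 4.378*g^3 + 21.5481*g^2 - 7.5754*g + 3.547)/(1.21*g^6 - 2.486*g^5 + 3.0809*g^4 - 0.1812*g^3 - 1.0452*g^2 + 1.2464*g + 0.5776)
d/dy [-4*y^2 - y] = -8*y - 1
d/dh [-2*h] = -2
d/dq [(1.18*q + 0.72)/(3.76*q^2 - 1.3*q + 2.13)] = (-4.4368*q^2 - 5.4144*q + 3.4494)/(14.1376*q^4 - 9.776*q^3 + 17.7076*q^2 - 5.538*q + 4.5369)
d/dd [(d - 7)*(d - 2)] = 2*d - 9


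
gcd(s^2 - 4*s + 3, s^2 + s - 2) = s - 1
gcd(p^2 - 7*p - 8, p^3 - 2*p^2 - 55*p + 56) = p - 8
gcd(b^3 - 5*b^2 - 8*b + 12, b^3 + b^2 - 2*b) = b^2 + b - 2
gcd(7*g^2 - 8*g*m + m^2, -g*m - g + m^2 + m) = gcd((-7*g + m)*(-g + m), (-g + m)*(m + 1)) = g - m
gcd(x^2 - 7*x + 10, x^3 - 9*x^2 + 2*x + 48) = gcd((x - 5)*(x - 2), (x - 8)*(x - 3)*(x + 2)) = 1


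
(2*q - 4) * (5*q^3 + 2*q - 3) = 10*q^4 - 20*q^3 + 4*q^2 - 14*q + 12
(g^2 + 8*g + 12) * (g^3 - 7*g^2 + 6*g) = g^5 + g^4 - 38*g^3 - 36*g^2 + 72*g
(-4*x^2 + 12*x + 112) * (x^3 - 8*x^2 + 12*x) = -4*x^5 + 44*x^4 - 32*x^3 - 752*x^2 + 1344*x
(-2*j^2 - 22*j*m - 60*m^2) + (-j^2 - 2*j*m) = -3*j^2 - 24*j*m - 60*m^2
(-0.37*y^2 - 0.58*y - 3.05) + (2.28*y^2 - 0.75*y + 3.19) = 1.91*y^2 - 1.33*y + 0.14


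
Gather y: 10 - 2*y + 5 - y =15 - 3*y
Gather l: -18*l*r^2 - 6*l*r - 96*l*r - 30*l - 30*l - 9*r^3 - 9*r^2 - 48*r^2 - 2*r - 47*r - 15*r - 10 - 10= l*(-18*r^2 - 102*r - 60) - 9*r^3 - 57*r^2 - 64*r - 20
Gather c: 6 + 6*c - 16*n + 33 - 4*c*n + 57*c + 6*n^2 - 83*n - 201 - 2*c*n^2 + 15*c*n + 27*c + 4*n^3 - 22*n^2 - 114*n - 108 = c*(-2*n^2 + 11*n + 90) + 4*n^3 - 16*n^2 - 213*n - 270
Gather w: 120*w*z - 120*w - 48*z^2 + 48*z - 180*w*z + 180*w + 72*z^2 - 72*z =w*(60 - 60*z) + 24*z^2 - 24*z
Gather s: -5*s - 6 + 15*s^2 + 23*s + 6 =15*s^2 + 18*s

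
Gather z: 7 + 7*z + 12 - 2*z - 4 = 5*z + 15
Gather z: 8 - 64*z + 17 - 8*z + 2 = 27 - 72*z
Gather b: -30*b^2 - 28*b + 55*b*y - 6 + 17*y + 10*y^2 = -30*b^2 + b*(55*y - 28) + 10*y^2 + 17*y - 6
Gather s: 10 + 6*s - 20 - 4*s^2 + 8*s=-4*s^2 + 14*s - 10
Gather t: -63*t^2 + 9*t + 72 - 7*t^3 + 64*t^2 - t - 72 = -7*t^3 + t^2 + 8*t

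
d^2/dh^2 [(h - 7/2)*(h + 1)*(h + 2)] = 6*h - 1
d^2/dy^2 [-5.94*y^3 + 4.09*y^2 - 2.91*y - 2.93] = 8.18 - 35.64*y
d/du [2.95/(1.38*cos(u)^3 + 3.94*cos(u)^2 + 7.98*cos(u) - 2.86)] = (12.213*cos(u)^2 + 23.246*cos(u) + 23.541)*sin(u)/(1.38*cos(u)^3 + 3.94*cos(u)^2 + 7.98*cos(u) - 2.86)^2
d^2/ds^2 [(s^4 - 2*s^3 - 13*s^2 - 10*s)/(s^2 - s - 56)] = 2*(s^6 - 3*s^5 - 165*s^4 + 311*s^3 + 16296*s^2 - 20496*s - 40208)/(s^6 - 3*s^5 - 165*s^4 + 335*s^3 + 9240*s^2 - 9408*s - 175616)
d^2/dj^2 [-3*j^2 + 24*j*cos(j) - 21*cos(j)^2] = -24*j*cos(j) - 84*sin(j)^2 - 48*sin(j) + 36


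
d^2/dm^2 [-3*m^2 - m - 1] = -6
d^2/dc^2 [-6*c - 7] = 0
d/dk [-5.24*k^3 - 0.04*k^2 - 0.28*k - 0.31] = -15.72*k^2 - 0.08*k - 0.28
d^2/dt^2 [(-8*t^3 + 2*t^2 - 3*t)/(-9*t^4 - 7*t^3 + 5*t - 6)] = 2*(648*t^9 - 486*t^8 + 1080*t^7 + 3934*t^6 - 4443*t^5 - 525*t^4 - 727*t^3 - 1476*t^2 + 864*t + 18)/(729*t^12 + 1701*t^11 + 1323*t^10 - 872*t^9 - 432*t^8 + 1533*t^7 + 1557*t^6 - 1095*t^5 - 288*t^4 + 631*t^3 + 450*t^2 - 540*t + 216)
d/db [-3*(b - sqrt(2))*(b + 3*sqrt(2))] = -6*b - 6*sqrt(2)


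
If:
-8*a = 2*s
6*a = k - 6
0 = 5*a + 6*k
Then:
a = -36/41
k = 30/41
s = 144/41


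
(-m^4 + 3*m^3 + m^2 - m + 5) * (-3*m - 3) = 3*m^5 - 6*m^4 - 12*m^3 - 12*m - 15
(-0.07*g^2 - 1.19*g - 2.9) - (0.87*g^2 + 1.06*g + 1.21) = -0.94*g^2 - 2.25*g - 4.11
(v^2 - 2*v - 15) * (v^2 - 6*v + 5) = v^4 - 8*v^3 + 2*v^2 + 80*v - 75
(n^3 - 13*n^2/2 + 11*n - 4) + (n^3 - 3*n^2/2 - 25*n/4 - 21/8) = 2*n^3 - 8*n^2 + 19*n/4 - 53/8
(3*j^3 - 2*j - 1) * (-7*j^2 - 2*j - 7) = -21*j^5 - 6*j^4 - 7*j^3 + 11*j^2 + 16*j + 7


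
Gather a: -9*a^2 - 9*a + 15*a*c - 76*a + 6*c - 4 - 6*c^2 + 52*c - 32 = -9*a^2 + a*(15*c - 85) - 6*c^2 + 58*c - 36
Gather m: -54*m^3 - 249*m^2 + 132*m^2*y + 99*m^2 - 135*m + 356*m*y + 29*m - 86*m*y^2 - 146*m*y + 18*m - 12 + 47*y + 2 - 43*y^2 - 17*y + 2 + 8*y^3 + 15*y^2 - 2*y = -54*m^3 + m^2*(132*y - 150) + m*(-86*y^2 + 210*y - 88) + 8*y^3 - 28*y^2 + 28*y - 8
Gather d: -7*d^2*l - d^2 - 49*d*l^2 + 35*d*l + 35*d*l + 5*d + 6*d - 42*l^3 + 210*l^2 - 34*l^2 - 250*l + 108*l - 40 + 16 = d^2*(-7*l - 1) + d*(-49*l^2 + 70*l + 11) - 42*l^3 + 176*l^2 - 142*l - 24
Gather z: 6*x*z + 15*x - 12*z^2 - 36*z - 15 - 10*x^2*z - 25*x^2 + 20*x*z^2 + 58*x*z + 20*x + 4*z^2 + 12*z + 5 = -25*x^2 + 35*x + z^2*(20*x - 8) + z*(-10*x^2 + 64*x - 24) - 10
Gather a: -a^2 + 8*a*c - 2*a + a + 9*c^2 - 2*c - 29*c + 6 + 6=-a^2 + a*(8*c - 1) + 9*c^2 - 31*c + 12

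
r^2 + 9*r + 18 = (r + 3)*(r + 6)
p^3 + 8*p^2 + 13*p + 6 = (p + 1)^2*(p + 6)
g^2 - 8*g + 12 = (g - 6)*(g - 2)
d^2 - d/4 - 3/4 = (d - 1)*(d + 3/4)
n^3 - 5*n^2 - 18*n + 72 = (n - 6)*(n - 3)*(n + 4)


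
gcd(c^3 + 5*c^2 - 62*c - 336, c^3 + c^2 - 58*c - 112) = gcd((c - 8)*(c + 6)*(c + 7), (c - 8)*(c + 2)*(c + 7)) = c^2 - c - 56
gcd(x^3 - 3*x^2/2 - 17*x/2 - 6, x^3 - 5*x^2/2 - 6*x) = x^2 - 5*x/2 - 6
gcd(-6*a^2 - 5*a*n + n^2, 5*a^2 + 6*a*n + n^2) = a + n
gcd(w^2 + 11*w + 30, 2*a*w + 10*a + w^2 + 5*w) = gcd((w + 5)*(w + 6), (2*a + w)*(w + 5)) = w + 5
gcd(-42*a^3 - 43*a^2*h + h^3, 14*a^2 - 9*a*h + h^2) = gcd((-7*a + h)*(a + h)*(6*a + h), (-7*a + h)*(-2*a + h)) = 7*a - h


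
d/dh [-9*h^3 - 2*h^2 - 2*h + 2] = -27*h^2 - 4*h - 2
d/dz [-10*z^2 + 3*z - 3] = 3 - 20*z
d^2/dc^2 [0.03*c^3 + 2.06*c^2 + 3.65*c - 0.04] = 0.18*c + 4.12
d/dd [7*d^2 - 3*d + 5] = 14*d - 3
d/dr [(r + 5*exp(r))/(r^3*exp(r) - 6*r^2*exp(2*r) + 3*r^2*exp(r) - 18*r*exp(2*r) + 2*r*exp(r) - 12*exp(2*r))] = (-(r + 5*exp(r))*(r^3 - 12*r^2*exp(r) + 6*r^2 - 48*r*exp(r) + 8*r - 42*exp(r) + 2) + (5*exp(r) + 1)*(r^3 - 6*r^2*exp(r) + 3*r^2 - 18*r*exp(r) + 2*r - 12*exp(r)))*exp(-r)/(r^3 - 6*r^2*exp(r) + 3*r^2 - 18*r*exp(r) + 2*r - 12*exp(r))^2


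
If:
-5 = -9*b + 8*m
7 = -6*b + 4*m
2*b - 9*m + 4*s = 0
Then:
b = -19/3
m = -31/4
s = -685/48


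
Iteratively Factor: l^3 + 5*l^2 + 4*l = (l)*(l^2 + 5*l + 4) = l*(l + 4)*(l + 1)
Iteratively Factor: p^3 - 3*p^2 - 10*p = (p + 2)*(p^2 - 5*p) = (p - 5)*(p + 2)*(p)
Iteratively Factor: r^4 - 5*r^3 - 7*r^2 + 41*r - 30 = (r + 3)*(r^3 - 8*r^2 + 17*r - 10) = (r - 5)*(r + 3)*(r^2 - 3*r + 2) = (r - 5)*(r - 1)*(r + 3)*(r - 2)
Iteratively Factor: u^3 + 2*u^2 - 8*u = (u + 4)*(u^2 - 2*u) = u*(u + 4)*(u - 2)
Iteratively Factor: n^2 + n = (n + 1)*(n)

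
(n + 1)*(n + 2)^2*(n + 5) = n^4 + 10*n^3 + 33*n^2 + 44*n + 20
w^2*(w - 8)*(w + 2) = w^4 - 6*w^3 - 16*w^2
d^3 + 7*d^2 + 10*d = d*(d + 2)*(d + 5)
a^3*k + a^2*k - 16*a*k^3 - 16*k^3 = (a - 4*k)*(a + 4*k)*(a*k + k)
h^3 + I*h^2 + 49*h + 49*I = (h - 7*I)*(h + I)*(h + 7*I)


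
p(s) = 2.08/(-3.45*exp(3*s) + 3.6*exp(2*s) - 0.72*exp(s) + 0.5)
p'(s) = 2.08*(10.35*exp(3*s) - 7.2*exp(2*s) + 0.72*exp(s))/(-3.45*exp(3*s) + 3.6*exp(2*s) - 0.72*exp(s) + 0.5)^2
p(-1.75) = 4.47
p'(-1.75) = -0.36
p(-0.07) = 12.85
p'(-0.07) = 222.45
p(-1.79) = 4.48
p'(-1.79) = -0.31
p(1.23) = -0.02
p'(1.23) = 0.07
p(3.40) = -0.00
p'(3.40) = 0.00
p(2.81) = -0.00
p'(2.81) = 0.00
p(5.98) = -0.00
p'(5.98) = 0.00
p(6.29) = -0.00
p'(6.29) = 0.00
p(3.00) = 0.00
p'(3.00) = 0.00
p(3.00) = 0.00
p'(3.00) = 0.00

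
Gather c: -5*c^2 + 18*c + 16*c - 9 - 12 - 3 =-5*c^2 + 34*c - 24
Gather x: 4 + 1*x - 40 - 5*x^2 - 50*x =-5*x^2 - 49*x - 36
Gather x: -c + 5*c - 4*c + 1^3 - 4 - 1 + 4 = 0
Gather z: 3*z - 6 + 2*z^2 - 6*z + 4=2*z^2 - 3*z - 2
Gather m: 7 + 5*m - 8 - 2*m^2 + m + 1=-2*m^2 + 6*m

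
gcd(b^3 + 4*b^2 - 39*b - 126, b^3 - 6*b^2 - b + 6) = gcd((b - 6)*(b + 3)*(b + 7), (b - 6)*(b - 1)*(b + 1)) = b - 6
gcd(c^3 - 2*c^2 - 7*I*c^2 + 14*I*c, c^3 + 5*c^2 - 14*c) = c^2 - 2*c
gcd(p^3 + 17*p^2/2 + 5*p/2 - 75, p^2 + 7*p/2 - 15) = p^2 + 7*p/2 - 15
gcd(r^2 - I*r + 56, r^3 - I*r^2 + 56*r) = r^2 - I*r + 56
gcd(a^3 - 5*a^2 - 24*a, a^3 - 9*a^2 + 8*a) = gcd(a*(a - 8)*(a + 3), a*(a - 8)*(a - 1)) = a^2 - 8*a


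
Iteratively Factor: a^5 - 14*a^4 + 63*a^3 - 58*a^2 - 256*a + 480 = (a - 4)*(a^4 - 10*a^3 + 23*a^2 + 34*a - 120) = (a - 4)^2*(a^3 - 6*a^2 - a + 30) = (a - 4)^2*(a + 2)*(a^2 - 8*a + 15) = (a - 5)*(a - 4)^2*(a + 2)*(a - 3)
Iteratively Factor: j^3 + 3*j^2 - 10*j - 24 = (j + 2)*(j^2 + j - 12) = (j - 3)*(j + 2)*(j + 4)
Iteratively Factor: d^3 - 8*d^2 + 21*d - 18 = (d - 3)*(d^2 - 5*d + 6) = (d - 3)*(d - 2)*(d - 3)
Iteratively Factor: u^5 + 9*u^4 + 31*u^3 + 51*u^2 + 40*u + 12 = (u + 2)*(u^4 + 7*u^3 + 17*u^2 + 17*u + 6) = (u + 2)^2*(u^3 + 5*u^2 + 7*u + 3) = (u + 2)^2*(u + 3)*(u^2 + 2*u + 1) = (u + 1)*(u + 2)^2*(u + 3)*(u + 1)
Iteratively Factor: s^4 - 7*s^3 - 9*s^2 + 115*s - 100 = (s - 5)*(s^3 - 2*s^2 - 19*s + 20) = (s - 5)^2*(s^2 + 3*s - 4) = (s - 5)^2*(s - 1)*(s + 4)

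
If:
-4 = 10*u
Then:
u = -2/5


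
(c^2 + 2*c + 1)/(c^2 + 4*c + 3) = (c + 1)/(c + 3)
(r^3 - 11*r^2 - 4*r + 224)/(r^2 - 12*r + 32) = (r^2 - 3*r - 28)/(r - 4)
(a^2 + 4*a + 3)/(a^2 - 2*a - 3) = (a + 3)/(a - 3)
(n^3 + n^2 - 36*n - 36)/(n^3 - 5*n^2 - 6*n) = (n + 6)/n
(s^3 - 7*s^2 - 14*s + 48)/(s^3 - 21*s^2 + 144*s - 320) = (s^2 + s - 6)/(s^2 - 13*s + 40)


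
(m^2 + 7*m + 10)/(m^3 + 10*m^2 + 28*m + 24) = (m + 5)/(m^2 + 8*m + 12)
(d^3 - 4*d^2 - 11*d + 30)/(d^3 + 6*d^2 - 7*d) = (d^3 - 4*d^2 - 11*d + 30)/(d*(d^2 + 6*d - 7))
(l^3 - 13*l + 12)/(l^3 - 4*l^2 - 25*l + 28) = (l - 3)/(l - 7)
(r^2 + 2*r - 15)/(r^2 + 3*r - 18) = (r + 5)/(r + 6)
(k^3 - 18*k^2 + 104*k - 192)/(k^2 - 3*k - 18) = (k^2 - 12*k + 32)/(k + 3)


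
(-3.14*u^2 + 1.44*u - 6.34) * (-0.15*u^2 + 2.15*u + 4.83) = 0.471*u^4 - 6.967*u^3 - 11.1192*u^2 - 6.6758*u - 30.6222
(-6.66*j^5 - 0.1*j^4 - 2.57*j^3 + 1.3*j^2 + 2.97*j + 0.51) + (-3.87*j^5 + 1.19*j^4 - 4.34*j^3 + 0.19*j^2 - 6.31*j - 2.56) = -10.53*j^5 + 1.09*j^4 - 6.91*j^3 + 1.49*j^2 - 3.34*j - 2.05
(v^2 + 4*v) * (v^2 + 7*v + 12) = v^4 + 11*v^3 + 40*v^2 + 48*v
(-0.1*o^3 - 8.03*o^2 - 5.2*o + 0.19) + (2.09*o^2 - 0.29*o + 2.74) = -0.1*o^3 - 5.94*o^2 - 5.49*o + 2.93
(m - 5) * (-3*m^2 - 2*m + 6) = -3*m^3 + 13*m^2 + 16*m - 30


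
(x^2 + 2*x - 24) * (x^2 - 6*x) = x^4 - 4*x^3 - 36*x^2 + 144*x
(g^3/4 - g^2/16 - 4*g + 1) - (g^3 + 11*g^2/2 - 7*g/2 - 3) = -3*g^3/4 - 89*g^2/16 - g/2 + 4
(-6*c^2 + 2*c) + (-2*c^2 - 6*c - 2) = -8*c^2 - 4*c - 2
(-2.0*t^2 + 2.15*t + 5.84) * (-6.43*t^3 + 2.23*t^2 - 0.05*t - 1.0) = 12.86*t^5 - 18.2845*t^4 - 32.6567*t^3 + 14.9157*t^2 - 2.442*t - 5.84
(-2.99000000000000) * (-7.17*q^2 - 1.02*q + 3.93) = 21.4383*q^2 + 3.0498*q - 11.7507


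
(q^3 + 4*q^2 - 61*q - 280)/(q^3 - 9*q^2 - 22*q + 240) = (q + 7)/(q - 6)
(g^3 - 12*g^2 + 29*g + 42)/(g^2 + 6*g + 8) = (g^3 - 12*g^2 + 29*g + 42)/(g^2 + 6*g + 8)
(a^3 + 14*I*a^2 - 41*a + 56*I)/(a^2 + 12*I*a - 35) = (a^2 + 7*I*a + 8)/(a + 5*I)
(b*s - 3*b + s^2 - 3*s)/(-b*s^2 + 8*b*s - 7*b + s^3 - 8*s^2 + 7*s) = (-b*s + 3*b - s^2 + 3*s)/(b*s^2 - 8*b*s + 7*b - s^3 + 8*s^2 - 7*s)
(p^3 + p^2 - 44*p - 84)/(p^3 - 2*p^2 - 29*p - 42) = (p + 6)/(p + 3)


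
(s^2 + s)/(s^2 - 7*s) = (s + 1)/(s - 7)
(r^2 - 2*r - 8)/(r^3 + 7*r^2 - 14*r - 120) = (r + 2)/(r^2 + 11*r + 30)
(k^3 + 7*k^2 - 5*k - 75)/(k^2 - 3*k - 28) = (-k^3 - 7*k^2 + 5*k + 75)/(-k^2 + 3*k + 28)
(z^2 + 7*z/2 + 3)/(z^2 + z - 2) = (z + 3/2)/(z - 1)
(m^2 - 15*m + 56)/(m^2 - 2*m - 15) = (-m^2 + 15*m - 56)/(-m^2 + 2*m + 15)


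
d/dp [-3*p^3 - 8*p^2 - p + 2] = -9*p^2 - 16*p - 1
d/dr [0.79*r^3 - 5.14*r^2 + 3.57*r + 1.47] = 2.37*r^2 - 10.28*r + 3.57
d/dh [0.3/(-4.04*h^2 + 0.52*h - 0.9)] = (2.424*h - 0.156)/(4.04*h^2 - 0.52*h + 0.9)^2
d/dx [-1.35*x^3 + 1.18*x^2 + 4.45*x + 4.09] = -4.05*x^2 + 2.36*x + 4.45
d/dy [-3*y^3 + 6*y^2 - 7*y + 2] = -9*y^2 + 12*y - 7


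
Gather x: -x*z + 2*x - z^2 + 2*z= x*(2 - z) - z^2 + 2*z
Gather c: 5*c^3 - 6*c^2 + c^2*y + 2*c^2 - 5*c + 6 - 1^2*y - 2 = 5*c^3 + c^2*(y - 4) - 5*c - y + 4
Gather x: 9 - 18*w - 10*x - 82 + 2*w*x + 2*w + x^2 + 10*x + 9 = 2*w*x - 16*w + x^2 - 64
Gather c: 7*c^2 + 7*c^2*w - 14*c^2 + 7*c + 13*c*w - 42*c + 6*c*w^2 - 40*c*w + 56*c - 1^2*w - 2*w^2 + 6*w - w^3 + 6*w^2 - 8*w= c^2*(7*w - 7) + c*(6*w^2 - 27*w + 21) - w^3 + 4*w^2 - 3*w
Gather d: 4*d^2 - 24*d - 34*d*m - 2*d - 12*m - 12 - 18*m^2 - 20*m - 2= 4*d^2 + d*(-34*m - 26) - 18*m^2 - 32*m - 14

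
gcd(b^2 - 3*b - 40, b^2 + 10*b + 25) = b + 5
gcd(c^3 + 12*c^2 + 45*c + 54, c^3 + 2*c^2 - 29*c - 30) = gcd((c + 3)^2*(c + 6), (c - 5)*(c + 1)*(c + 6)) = c + 6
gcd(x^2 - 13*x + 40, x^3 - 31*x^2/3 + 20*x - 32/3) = x - 8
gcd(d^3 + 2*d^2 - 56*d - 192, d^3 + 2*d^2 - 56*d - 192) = d^3 + 2*d^2 - 56*d - 192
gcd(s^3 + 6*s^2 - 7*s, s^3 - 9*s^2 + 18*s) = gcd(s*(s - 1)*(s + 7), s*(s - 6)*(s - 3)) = s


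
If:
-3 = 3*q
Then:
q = -1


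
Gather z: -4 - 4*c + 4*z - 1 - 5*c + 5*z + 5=-9*c + 9*z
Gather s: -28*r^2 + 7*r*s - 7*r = -28*r^2 + 7*r*s - 7*r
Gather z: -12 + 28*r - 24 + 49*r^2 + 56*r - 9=49*r^2 + 84*r - 45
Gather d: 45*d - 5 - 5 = 45*d - 10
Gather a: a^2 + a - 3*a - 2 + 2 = a^2 - 2*a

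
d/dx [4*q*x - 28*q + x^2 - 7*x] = 4*q + 2*x - 7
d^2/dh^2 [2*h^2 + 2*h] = 4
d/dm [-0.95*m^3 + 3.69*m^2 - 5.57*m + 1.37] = -2.85*m^2 + 7.38*m - 5.57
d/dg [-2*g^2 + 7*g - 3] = 7 - 4*g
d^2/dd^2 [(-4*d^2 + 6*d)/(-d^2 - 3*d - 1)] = 4*(-9*d^3 - 6*d^2 + 9*d + 11)/(d^6 + 9*d^5 + 30*d^4 + 45*d^3 + 30*d^2 + 9*d + 1)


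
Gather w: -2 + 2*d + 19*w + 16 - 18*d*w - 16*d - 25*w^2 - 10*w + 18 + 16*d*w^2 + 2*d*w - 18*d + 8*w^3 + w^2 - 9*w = -16*d*w - 32*d + 8*w^3 + w^2*(16*d - 24) + 32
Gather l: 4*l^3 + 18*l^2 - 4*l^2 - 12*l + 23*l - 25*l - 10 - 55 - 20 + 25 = 4*l^3 + 14*l^2 - 14*l - 60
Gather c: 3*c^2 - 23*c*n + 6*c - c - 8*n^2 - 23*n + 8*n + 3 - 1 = 3*c^2 + c*(5 - 23*n) - 8*n^2 - 15*n + 2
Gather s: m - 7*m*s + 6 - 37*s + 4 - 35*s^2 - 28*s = m - 35*s^2 + s*(-7*m - 65) + 10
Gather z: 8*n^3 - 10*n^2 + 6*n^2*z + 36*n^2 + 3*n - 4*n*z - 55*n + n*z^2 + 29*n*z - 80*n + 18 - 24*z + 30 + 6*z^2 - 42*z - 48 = 8*n^3 + 26*n^2 - 132*n + z^2*(n + 6) + z*(6*n^2 + 25*n - 66)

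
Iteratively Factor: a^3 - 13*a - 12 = (a + 3)*(a^2 - 3*a - 4) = (a - 4)*(a + 3)*(a + 1)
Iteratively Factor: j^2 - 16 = (j + 4)*(j - 4)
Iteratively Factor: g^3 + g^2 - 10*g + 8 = (g - 2)*(g^2 + 3*g - 4) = (g - 2)*(g - 1)*(g + 4)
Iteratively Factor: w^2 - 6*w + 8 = (w - 4)*(w - 2)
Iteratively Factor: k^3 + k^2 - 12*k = (k)*(k^2 + k - 12) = k*(k + 4)*(k - 3)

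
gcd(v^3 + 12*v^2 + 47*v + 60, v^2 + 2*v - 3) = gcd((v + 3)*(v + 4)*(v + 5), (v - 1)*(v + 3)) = v + 3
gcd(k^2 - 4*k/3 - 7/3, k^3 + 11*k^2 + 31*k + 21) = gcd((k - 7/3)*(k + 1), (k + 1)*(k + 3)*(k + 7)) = k + 1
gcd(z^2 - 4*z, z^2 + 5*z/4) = z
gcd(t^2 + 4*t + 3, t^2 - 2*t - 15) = t + 3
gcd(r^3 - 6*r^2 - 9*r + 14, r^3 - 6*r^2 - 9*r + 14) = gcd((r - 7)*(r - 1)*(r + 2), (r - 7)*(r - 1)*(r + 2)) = r^3 - 6*r^2 - 9*r + 14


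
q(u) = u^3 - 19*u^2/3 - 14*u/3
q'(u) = 3*u^2 - 38*u/3 - 14/3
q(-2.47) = -42.18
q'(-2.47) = 44.92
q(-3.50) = -104.12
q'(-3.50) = 76.42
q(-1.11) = -3.99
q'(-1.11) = 13.09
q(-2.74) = -55.33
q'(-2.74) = 52.56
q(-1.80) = -17.95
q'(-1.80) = 27.85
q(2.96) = -43.37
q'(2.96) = -15.88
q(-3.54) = -107.21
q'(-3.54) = 77.77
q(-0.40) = 0.79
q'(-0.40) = 0.88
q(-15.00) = -4730.00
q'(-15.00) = 860.33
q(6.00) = -40.00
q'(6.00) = 27.33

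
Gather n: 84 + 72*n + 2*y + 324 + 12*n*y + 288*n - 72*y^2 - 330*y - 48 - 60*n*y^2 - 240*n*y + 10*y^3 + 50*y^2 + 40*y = n*(-60*y^2 - 228*y + 360) + 10*y^3 - 22*y^2 - 288*y + 360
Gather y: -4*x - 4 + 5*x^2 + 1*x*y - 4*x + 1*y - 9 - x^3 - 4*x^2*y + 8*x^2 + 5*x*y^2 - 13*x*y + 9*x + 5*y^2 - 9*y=-x^3 + 13*x^2 + x + y^2*(5*x + 5) + y*(-4*x^2 - 12*x - 8) - 13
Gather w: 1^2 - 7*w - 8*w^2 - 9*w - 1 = -8*w^2 - 16*w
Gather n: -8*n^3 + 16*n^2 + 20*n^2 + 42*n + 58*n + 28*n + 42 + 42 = -8*n^3 + 36*n^2 + 128*n + 84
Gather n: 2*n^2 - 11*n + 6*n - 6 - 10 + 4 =2*n^2 - 5*n - 12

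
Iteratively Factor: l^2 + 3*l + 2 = (l + 1)*(l + 2)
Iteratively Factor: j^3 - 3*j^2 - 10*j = (j - 5)*(j^2 + 2*j) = j*(j - 5)*(j + 2)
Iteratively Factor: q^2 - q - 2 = (q - 2)*(q + 1)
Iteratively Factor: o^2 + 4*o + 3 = (o + 3)*(o + 1)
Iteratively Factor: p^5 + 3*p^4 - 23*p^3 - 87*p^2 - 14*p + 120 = (p + 3)*(p^4 - 23*p^2 - 18*p + 40) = (p - 5)*(p + 3)*(p^3 + 5*p^2 + 2*p - 8) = (p - 5)*(p - 1)*(p + 3)*(p^2 + 6*p + 8) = (p - 5)*(p - 1)*(p + 2)*(p + 3)*(p + 4)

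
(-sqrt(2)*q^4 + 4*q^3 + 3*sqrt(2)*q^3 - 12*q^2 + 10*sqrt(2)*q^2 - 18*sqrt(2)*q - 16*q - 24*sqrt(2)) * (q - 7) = -sqrt(2)*q^5 + 4*q^4 + 10*sqrt(2)*q^4 - 40*q^3 - 11*sqrt(2)*q^3 - 88*sqrt(2)*q^2 + 68*q^2 + 112*q + 102*sqrt(2)*q + 168*sqrt(2)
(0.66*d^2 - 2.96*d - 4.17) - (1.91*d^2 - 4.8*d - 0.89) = -1.25*d^2 + 1.84*d - 3.28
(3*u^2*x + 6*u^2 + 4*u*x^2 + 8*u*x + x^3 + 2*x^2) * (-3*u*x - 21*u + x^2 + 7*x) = -9*u^3*x^2 - 81*u^3*x - 126*u^3 - 9*u^2*x^3 - 81*u^2*x^2 - 126*u^2*x + u*x^4 + 9*u*x^3 + 14*u*x^2 + x^5 + 9*x^4 + 14*x^3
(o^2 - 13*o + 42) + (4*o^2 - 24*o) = 5*o^2 - 37*o + 42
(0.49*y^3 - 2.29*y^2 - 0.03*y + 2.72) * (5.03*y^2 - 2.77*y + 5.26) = 2.4647*y^5 - 12.876*y^4 + 8.7698*y^3 + 1.7193*y^2 - 7.6922*y + 14.3072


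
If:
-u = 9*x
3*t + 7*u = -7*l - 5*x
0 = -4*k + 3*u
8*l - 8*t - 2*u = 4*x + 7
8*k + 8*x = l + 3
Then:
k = 7047/16408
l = -150/2051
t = -2173/2051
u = 2349/4102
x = -261/4102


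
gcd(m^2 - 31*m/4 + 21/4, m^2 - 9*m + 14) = m - 7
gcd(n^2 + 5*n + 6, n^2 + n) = 1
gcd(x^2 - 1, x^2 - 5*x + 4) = x - 1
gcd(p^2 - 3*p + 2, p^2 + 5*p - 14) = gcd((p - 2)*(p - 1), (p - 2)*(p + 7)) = p - 2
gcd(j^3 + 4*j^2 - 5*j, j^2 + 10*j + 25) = j + 5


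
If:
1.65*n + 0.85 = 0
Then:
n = -0.52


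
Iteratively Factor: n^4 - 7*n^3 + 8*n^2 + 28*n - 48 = (n - 4)*(n^3 - 3*n^2 - 4*n + 12) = (n - 4)*(n - 3)*(n^2 - 4) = (n - 4)*(n - 3)*(n - 2)*(n + 2)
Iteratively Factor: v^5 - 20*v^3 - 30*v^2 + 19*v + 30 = (v + 3)*(v^4 - 3*v^3 - 11*v^2 + 3*v + 10) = (v + 2)*(v + 3)*(v^3 - 5*v^2 - v + 5) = (v + 1)*(v + 2)*(v + 3)*(v^2 - 6*v + 5) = (v - 5)*(v + 1)*(v + 2)*(v + 3)*(v - 1)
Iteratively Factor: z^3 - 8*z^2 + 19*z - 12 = (z - 4)*(z^2 - 4*z + 3) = (z - 4)*(z - 1)*(z - 3)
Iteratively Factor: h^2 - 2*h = (h - 2)*(h)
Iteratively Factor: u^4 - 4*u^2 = (u)*(u^3 - 4*u) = u*(u - 2)*(u^2 + 2*u) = u^2*(u - 2)*(u + 2)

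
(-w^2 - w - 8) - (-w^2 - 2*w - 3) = w - 5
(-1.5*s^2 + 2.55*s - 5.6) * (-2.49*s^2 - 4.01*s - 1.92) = 3.735*s^4 - 0.3345*s^3 + 6.5985*s^2 + 17.56*s + 10.752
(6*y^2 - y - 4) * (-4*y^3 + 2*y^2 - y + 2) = -24*y^5 + 16*y^4 + 8*y^3 + 5*y^2 + 2*y - 8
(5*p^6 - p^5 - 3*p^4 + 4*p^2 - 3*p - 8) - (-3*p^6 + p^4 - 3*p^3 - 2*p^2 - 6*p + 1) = 8*p^6 - p^5 - 4*p^4 + 3*p^3 + 6*p^2 + 3*p - 9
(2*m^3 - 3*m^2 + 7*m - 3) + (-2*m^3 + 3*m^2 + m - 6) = 8*m - 9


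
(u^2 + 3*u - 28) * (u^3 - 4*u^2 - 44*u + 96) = u^5 - u^4 - 84*u^3 + 76*u^2 + 1520*u - 2688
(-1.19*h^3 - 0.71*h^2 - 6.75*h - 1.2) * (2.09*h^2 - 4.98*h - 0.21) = -2.4871*h^5 + 4.4423*h^4 - 10.3218*h^3 + 31.2561*h^2 + 7.3935*h + 0.252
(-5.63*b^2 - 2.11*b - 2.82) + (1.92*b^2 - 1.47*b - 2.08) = -3.71*b^2 - 3.58*b - 4.9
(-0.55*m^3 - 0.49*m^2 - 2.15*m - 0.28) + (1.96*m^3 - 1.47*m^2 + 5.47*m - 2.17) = 1.41*m^3 - 1.96*m^2 + 3.32*m - 2.45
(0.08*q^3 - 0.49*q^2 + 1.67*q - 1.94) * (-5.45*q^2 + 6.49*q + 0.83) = -0.436*q^5 + 3.1897*q^4 - 12.2152*q^3 + 21.0046*q^2 - 11.2045*q - 1.6102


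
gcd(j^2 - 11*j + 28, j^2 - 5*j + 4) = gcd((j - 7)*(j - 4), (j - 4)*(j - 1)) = j - 4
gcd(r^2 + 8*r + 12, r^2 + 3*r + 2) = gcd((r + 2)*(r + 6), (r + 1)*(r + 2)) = r + 2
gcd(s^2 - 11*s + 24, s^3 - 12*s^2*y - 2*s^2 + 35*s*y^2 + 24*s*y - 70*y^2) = 1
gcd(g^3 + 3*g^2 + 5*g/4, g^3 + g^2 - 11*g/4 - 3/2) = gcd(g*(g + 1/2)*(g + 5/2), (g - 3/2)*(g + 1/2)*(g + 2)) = g + 1/2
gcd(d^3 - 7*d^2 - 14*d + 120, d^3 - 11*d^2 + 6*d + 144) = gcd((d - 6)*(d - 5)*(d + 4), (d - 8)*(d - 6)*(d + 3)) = d - 6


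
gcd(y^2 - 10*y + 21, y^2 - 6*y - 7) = y - 7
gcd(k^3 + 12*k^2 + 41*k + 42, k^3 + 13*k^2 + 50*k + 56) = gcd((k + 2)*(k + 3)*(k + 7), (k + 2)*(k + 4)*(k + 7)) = k^2 + 9*k + 14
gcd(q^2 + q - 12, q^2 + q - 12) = q^2 + q - 12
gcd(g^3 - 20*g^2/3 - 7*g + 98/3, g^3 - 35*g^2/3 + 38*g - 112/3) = g^2 - 9*g + 14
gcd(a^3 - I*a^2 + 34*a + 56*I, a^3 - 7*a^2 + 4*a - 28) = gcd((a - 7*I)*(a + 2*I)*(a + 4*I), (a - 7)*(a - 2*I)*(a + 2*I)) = a + 2*I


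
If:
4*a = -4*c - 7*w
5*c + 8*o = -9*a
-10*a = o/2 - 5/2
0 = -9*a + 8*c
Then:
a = 320/1163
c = 360/1163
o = -585/1163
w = -2720/8141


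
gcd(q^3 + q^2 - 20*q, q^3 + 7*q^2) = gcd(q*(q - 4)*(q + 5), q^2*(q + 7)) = q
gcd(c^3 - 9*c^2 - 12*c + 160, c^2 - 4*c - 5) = c - 5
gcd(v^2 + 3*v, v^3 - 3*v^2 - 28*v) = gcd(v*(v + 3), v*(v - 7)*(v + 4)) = v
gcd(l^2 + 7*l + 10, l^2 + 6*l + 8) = l + 2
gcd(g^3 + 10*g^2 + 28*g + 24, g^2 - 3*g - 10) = g + 2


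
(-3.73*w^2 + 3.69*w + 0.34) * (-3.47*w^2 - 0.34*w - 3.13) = 12.9431*w^4 - 11.5361*w^3 + 9.2405*w^2 - 11.6653*w - 1.0642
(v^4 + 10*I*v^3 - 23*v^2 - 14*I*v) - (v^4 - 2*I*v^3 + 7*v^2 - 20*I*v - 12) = 12*I*v^3 - 30*v^2 + 6*I*v + 12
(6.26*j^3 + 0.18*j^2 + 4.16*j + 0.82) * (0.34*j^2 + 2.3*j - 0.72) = 2.1284*j^5 + 14.4592*j^4 - 2.6788*j^3 + 9.7172*j^2 - 1.1092*j - 0.5904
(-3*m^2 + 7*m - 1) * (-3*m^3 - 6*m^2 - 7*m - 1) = 9*m^5 - 3*m^4 - 18*m^3 - 40*m^2 + 1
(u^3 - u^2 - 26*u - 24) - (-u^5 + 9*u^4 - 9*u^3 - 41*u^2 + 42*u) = u^5 - 9*u^4 + 10*u^3 + 40*u^2 - 68*u - 24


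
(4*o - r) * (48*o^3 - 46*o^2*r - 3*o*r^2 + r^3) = 192*o^4 - 232*o^3*r + 34*o^2*r^2 + 7*o*r^3 - r^4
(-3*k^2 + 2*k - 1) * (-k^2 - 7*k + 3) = 3*k^4 + 19*k^3 - 22*k^2 + 13*k - 3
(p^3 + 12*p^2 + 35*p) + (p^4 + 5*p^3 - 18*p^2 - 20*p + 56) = p^4 + 6*p^3 - 6*p^2 + 15*p + 56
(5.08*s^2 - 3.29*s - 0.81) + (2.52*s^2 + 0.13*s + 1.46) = 7.6*s^2 - 3.16*s + 0.65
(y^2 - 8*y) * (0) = 0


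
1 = 1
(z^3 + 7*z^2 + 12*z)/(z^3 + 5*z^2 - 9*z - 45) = z*(z + 4)/(z^2 + 2*z - 15)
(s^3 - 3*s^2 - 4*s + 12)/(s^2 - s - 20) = (-s^3 + 3*s^2 + 4*s - 12)/(-s^2 + s + 20)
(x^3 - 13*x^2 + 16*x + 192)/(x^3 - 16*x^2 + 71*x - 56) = (x^2 - 5*x - 24)/(x^2 - 8*x + 7)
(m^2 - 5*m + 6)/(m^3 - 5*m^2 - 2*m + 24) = (m - 2)/(m^2 - 2*m - 8)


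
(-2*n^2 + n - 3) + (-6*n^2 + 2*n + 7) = -8*n^2 + 3*n + 4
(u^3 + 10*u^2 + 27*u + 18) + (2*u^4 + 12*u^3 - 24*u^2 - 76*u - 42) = 2*u^4 + 13*u^3 - 14*u^2 - 49*u - 24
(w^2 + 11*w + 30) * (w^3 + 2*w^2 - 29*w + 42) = w^5 + 13*w^4 + 23*w^3 - 217*w^2 - 408*w + 1260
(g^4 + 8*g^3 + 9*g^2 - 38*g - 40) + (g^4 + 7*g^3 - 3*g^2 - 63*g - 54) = 2*g^4 + 15*g^3 + 6*g^2 - 101*g - 94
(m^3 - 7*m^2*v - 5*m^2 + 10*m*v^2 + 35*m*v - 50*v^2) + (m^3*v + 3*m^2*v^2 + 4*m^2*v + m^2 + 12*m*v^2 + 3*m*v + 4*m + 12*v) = m^3*v + m^3 + 3*m^2*v^2 - 3*m^2*v - 4*m^2 + 22*m*v^2 + 38*m*v + 4*m - 50*v^2 + 12*v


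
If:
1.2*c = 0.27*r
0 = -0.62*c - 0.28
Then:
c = -0.45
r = -2.01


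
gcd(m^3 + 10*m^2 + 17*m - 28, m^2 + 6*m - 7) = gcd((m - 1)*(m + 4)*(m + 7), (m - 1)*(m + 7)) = m^2 + 6*m - 7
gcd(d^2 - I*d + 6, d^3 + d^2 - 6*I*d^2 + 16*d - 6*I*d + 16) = d + 2*I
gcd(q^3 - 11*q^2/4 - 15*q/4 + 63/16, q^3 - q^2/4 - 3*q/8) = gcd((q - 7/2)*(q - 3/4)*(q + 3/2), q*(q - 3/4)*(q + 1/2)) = q - 3/4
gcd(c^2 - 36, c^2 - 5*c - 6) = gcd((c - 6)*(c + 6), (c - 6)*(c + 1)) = c - 6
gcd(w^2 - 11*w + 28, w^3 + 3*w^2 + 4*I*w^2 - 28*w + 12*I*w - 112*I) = w - 4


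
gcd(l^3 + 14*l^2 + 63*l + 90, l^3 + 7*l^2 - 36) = l^2 + 9*l + 18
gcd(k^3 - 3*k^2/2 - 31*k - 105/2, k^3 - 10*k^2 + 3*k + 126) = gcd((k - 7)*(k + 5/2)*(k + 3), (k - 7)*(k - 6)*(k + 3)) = k^2 - 4*k - 21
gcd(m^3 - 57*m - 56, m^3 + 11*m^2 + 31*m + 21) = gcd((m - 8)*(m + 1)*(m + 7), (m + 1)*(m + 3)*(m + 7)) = m^2 + 8*m + 7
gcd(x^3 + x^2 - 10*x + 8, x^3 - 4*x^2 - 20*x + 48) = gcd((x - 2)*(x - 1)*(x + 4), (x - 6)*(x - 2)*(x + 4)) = x^2 + 2*x - 8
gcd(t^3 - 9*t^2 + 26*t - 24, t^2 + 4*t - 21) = t - 3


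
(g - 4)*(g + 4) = g^2 - 16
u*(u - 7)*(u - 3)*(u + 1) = u^4 - 9*u^3 + 11*u^2 + 21*u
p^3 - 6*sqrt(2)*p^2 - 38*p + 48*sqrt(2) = (p - 8*sqrt(2))*(p - sqrt(2))*(p + 3*sqrt(2))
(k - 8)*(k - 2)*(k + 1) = k^3 - 9*k^2 + 6*k + 16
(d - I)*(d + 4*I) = d^2 + 3*I*d + 4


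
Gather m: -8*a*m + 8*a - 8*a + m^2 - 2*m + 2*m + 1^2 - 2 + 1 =-8*a*m + m^2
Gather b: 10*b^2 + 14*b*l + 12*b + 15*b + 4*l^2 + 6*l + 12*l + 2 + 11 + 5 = 10*b^2 + b*(14*l + 27) + 4*l^2 + 18*l + 18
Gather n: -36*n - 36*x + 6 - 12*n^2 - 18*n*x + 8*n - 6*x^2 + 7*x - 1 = -12*n^2 + n*(-18*x - 28) - 6*x^2 - 29*x + 5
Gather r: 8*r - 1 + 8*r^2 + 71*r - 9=8*r^2 + 79*r - 10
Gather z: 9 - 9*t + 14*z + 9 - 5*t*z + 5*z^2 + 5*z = -9*t + 5*z^2 + z*(19 - 5*t) + 18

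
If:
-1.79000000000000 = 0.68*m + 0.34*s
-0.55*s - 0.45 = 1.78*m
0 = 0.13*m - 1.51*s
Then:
No Solution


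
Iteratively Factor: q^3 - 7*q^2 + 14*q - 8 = (q - 1)*(q^2 - 6*q + 8) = (q - 4)*(q - 1)*(q - 2)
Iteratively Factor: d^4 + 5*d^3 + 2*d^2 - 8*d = (d)*(d^3 + 5*d^2 + 2*d - 8) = d*(d + 2)*(d^2 + 3*d - 4) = d*(d + 2)*(d + 4)*(d - 1)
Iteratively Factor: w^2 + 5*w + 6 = (w + 2)*(w + 3)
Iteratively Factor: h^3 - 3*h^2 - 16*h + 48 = (h - 4)*(h^2 + h - 12) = (h - 4)*(h - 3)*(h + 4)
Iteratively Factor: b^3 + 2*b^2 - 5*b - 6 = (b + 3)*(b^2 - b - 2) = (b - 2)*(b + 3)*(b + 1)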